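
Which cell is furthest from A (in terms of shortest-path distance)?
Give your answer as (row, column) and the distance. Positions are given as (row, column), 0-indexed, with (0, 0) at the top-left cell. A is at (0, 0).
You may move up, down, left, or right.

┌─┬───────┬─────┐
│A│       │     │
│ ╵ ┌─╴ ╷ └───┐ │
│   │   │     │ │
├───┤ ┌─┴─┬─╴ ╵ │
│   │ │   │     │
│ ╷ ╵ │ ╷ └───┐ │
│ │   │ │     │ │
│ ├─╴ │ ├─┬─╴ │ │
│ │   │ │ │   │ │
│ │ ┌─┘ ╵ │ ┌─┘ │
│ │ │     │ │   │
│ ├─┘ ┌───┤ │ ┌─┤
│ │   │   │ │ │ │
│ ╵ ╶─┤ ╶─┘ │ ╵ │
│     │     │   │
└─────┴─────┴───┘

Computing BFS distances from A to all cells:
Furthest cell: (6, 4)
Distance: 38 steps

Path from A to the furthest cell:

┌─┬───────┬─────┐
│A│↱ → ↓  │     │
│ ╵ ┌─╴ ╷ └───┐ │
│↳ ↑│↓ ↲│     │ │
├───┤ ┌─┴─┬─╴ ╵ │
│↓ ↰│↓│↱ ↓│     │
│ ╷ ╵ │ ╷ └───┐ │
│↓│↑ ↲│↑│↳ → ↓│ │
│ ├─╴ │ ├─┬─╴ │ │
│↓│   │↑│ │↓ ↲│ │
│ │ ┌─┘ ╵ │ ┌─┘ │
│↓│ │↱ ↑  │↓│   │
│ ├─┘ ┌───┤ │ ┌─┤
│↓│↱ ↑│↱ B│↓│ │ │
│ ╵ ╶─┤ ╶─┘ │ ╵ │
│↳ ↑  │↑ ← ↲│   │
└─────┴─────┴───┘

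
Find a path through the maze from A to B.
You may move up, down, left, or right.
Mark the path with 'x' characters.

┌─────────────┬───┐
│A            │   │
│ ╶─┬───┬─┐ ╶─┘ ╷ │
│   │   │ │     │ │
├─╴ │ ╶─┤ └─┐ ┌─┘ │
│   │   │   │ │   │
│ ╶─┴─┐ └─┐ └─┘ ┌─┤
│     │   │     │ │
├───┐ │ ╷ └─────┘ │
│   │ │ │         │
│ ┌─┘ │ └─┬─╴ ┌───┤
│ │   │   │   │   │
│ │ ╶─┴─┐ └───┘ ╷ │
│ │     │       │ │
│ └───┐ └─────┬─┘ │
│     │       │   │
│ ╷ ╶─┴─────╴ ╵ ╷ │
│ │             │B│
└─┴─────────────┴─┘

Finding the shortest path through the maze:
Path length: 22 steps
Directions: down → right → down → left → down → right → right → down → down → left → down → right → right → down → right → right → right → down → right → up → right → down

Solution:

┌─────────────┬───┐
│A            │   │
│ ╶─┬───┬─┐ ╶─┘ ╷ │
│x x│   │ │     │ │
├─╴ │ ╶─┤ └─┐ ┌─┘ │
│x x│   │   │ │   │
│ ╶─┴─┐ └─┐ └─┘ ┌─┤
│x x x│   │     │ │
├───┐ │ ╷ └─────┘ │
│   │x│ │         │
│ ┌─┘ │ └─┬─╴ ┌───┤
│ │x x│   │   │   │
│ │ ╶─┴─┐ └───┘ ╷ │
│ │x x x│       │ │
│ └───┐ └─────┬─┘ │
│     │x x x x│x x│
│ ╷ ╶─┴─────╴ ╵ ╷ │
│ │          x x│B│
└─┴─────────────┴─┘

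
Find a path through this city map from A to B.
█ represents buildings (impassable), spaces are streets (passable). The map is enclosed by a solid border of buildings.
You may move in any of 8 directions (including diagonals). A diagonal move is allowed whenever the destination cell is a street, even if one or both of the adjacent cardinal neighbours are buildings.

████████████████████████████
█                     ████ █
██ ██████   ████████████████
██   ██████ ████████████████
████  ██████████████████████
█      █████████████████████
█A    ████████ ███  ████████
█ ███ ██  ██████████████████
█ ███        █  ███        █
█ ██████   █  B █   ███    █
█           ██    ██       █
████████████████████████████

Finding the shortest path from A to B:
Movement: 8-directional
Path length: 13 steps
Directions: right → right → right → down-right → down-right → right → right → right → right → right → right → down-right → right

Solution:

████████████████████████████
█                     ████ █
██ ██████   ████████████████
██   ██████ ████████████████
████  ██████████████████████
█      █████████████████████
█A→→↘ ████████ ███  ████████
█ ███↘██  ██████████████████
█ ███ →→→→→→↘█  ███        █
█ ██████   █ →B █   ███    █
█           ██    ██       █
████████████████████████████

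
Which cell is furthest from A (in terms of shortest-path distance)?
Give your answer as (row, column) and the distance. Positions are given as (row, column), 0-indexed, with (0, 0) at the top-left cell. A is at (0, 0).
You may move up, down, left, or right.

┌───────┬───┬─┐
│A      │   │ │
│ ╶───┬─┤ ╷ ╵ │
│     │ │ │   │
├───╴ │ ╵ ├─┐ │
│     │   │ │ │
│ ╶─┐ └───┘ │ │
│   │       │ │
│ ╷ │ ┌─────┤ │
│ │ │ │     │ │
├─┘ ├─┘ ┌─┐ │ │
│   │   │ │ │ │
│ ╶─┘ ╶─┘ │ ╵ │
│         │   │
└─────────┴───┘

Computing BFS distances from A to all cells:
Furthest cell: (1, 3)
Distance: 34 steps

Path from A to the furthest cell:

┌───────┬───┬─┐
│A      │↓ ↰│ │
│ ╶───┬─┤ ╷ ╵ │
│↳ → ↓│B│↓│↑ ↰│
├───╴ │ ╵ ├─┐ │
│↓ ← ↲│↑ ↲│ │↑│
│ ╶─┐ └───┘ │ │
│↳ ↓│       │↑│
│ ╷ │ ┌─────┤ │
│ │↓│ │↱ → ↓│↑│
├─┘ ├─┘ ┌─┐ │ │
│↓ ↲│↱ ↑│ │↓│↑│
│ ╶─┘ ╶─┘ │ ╵ │
│↳ → ↑    │↳ ↑│
└─────────┴───┘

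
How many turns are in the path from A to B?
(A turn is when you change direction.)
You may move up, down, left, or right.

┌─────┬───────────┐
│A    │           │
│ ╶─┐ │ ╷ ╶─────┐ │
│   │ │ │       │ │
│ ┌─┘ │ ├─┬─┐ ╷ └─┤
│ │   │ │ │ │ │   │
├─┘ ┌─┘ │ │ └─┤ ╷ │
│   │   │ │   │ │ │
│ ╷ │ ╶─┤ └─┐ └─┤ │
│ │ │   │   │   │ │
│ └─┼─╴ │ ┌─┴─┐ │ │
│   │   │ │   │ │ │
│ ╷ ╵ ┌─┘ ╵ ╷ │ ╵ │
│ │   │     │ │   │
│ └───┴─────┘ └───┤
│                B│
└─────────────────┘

Directions: right, right, down, down, left, down, left, down, down, down, down, right, right, right, right, right, right, right, right
Number of turns: 6

Solution:

┌─────┬───────────┐
│A → ↓│           │
│ ╶─┐ │ ╷ ╶─────┐ │
│   │↓│ │       │ │
│ ┌─┘ │ ├─┬─┐ ╷ └─┤
│ │↓ ↲│ │ │ │ │   │
├─┘ ┌─┘ │ │ └─┤ ╷ │
│↓ ↲│   │ │   │ │ │
│ ╷ │ ╶─┤ └─┐ └─┤ │
│↓│ │   │   │   │ │
│ └─┼─╴ │ ┌─┴─┐ │ │
│↓  │   │ │   │ │ │
│ ╷ ╵ ┌─┘ ╵ ╷ │ ╵ │
│↓│   │     │ │   │
│ └───┴─────┘ └───┤
│↳ → → → → → → → B│
└─────────────────┘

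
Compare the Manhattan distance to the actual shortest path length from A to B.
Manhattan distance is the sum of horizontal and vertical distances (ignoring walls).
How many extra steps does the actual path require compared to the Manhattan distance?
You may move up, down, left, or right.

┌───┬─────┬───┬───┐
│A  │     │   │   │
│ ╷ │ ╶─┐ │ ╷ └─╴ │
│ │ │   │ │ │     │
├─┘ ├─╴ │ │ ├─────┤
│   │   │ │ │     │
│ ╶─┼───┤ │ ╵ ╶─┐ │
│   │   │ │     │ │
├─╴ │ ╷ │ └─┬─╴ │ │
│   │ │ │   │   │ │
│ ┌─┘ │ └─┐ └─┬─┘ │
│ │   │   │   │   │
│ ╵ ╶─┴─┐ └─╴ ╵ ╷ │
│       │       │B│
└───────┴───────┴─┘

Manhattan distance: |6 - 0| + |8 - 0| = 14
Actual path length: 26
Extra steps: 26 - 14 = 12

Solution:

┌───┬─────┬───┬───┐
│A ↓│     │   │   │
│ ╷ │ ╶─┐ │ ╷ └─╴ │
│ │↓│   │ │ │     │
├─┘ ├─╴ │ │ ├─────┤
│↓ ↲│   │ │ │     │
│ ╶─┼───┤ │ ╵ ╶─┐ │
│↳ ↓│↱ ↓│ │     │ │
├─╴ │ ╷ │ └─┬─╴ │ │
│↓ ↲│↑│↓│   │   │ │
│ ┌─┘ │ └─┐ └─┬─┘ │
│↓│↱ ↑│↳ ↓│   │↱ ↓│
│ ╵ ╶─┴─┐ └─╴ ╵ ╷ │
│↳ ↑    │↳ → → ↑│B│
└───────┴───────┴─┘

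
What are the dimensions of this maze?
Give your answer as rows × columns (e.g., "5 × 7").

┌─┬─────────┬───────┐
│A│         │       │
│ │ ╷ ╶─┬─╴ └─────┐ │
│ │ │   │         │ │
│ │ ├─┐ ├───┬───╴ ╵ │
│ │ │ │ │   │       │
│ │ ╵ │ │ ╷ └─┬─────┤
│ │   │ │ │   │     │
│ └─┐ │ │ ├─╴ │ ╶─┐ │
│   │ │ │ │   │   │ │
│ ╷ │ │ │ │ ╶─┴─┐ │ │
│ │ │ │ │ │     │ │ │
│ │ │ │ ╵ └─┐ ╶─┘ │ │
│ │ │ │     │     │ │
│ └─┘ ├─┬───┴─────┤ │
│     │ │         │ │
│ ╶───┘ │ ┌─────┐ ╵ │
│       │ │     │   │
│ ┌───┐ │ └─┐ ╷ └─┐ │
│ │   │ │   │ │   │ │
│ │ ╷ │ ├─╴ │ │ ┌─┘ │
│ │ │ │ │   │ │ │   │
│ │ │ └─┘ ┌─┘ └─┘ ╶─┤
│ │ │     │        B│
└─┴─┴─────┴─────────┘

Counting the maze dimensions:
Rows (vertical): 12
Columns (horizontal): 10
Dimensions: 12 × 10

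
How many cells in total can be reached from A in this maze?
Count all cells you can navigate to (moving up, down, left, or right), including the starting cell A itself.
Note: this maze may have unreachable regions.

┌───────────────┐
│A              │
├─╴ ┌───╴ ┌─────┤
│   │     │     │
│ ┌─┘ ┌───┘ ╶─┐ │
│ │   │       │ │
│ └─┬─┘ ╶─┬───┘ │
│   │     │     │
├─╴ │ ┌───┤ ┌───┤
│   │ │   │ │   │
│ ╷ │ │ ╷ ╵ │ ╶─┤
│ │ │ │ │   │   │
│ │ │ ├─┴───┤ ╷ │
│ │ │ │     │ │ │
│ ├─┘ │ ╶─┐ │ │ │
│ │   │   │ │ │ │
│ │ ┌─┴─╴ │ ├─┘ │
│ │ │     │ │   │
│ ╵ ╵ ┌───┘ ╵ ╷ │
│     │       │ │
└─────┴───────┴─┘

Using BFS/flood-fill to find all reachable cells from A:
Maze size: 10 × 8 = 80 total cells
All cells are reachable — the maze is fully connected.
Reachable cells: 80

Reachable region (· marks reachable cells):

┌───────────────┐
│A · · · · · · ·│
├─╴ ┌───╴ ┌─────┤
│· ·│· · ·│· · ·│
│ ┌─┘ ┌───┘ ╶─┐ │
│·│· ·│· · · ·│·│
│ └─┬─┘ ╶─┬───┘ │
│· ·│· · ·│· · ·│
├─╴ │ ┌───┤ ┌───┤
│· ·│·│· ·│·│· ·│
│ ╷ │ │ ╷ ╵ │ ╶─┤
│·│·│·│·│· ·│· ·│
│ │ │ ├─┴───┤ ╷ │
│·│·│·│· · ·│·│·│
│ ├─┘ │ ╶─┐ │ │ │
│·│· ·│· ·│·│·│·│
│ │ ┌─┴─╴ │ ├─┘ │
│·│·│· · ·│·│· ·│
│ ╵ ╵ ┌───┘ ╵ ╷ │
│· · ·│· · · ·│·│
└─────┴───────┴─┘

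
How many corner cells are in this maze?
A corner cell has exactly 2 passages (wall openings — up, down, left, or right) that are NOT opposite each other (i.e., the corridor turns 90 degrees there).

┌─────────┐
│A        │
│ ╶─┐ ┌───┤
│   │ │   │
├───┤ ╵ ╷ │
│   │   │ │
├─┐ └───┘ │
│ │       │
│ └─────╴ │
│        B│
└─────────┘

Counting corner cells (2 non-opposite passages):
Total corners: 10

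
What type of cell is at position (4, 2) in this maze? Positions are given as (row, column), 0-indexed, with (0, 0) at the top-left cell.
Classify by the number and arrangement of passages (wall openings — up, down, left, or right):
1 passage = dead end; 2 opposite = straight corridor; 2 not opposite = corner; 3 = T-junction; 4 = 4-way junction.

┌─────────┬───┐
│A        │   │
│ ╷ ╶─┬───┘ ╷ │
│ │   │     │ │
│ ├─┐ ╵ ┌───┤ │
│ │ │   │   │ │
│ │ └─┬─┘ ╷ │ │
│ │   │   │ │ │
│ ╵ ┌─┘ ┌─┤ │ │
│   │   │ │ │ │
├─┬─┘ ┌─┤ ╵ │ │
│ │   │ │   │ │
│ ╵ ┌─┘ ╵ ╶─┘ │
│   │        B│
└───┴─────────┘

Checking cell at (4, 2):
Number of passages: 2
Cell type: corner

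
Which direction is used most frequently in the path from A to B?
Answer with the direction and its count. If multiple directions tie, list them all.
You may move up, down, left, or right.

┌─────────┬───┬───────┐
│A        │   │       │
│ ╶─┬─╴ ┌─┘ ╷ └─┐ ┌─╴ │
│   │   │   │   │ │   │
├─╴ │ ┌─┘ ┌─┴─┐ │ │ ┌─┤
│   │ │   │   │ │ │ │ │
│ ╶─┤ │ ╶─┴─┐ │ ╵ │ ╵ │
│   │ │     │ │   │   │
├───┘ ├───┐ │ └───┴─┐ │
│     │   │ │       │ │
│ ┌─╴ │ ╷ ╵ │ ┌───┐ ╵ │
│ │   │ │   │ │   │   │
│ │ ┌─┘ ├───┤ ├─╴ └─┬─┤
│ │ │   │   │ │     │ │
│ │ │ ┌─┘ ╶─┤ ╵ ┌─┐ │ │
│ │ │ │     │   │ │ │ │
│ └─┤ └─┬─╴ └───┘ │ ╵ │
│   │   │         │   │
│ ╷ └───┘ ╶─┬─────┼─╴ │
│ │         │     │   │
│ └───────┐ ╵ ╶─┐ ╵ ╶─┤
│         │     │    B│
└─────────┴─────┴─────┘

Directions: right, right, right, down, left, down, down, down, left, left, down, down, down, down, right, down, right, right, right, right, down, right, up, right, right, down, right, right
Counts: {'right': 13, 'down': 11, 'left': 3, 'up': 1}
Most common: right (13 times)

Solution:

┌─────────┬───┬───────┐
│A → → ↓  │   │       │
│ ╶─┬─╴ ┌─┘ ╷ └─┐ ┌─╴ │
│   │↓ ↲│   │   │ │   │
├─╴ │ ┌─┘ ┌─┴─┐ │ │ ┌─┤
│   │↓│   │   │ │ │ │ │
│ ╶─┤ │ ╶─┴─┐ │ ╵ │ ╵ │
│   │↓│     │ │   │   │
├───┘ ├───┐ │ └───┴─┐ │
│↓ ← ↲│   │ │       │ │
│ ┌─╴ │ ╷ ╵ │ ┌───┐ ╵ │
│↓│   │ │   │ │   │   │
│ │ ┌─┘ ├───┤ ├─╴ └─┬─┤
│↓│ │   │   │ │     │ │
│ │ │ ┌─┘ ╶─┤ ╵ ┌─┐ │ │
│↓│ │ │     │   │ │ │ │
│ └─┤ └─┬─╴ └───┘ │ ╵ │
│↳ ↓│   │         │   │
│ ╷ └───┘ ╶─┬─────┼─╴ │
│ │↳ → → → ↓│↱ → ↓│   │
│ └───────┐ ╵ ╶─┐ ╵ ╶─┤
│         │↳ ↑  │↳ → B│
└─────────┴─────┴─────┘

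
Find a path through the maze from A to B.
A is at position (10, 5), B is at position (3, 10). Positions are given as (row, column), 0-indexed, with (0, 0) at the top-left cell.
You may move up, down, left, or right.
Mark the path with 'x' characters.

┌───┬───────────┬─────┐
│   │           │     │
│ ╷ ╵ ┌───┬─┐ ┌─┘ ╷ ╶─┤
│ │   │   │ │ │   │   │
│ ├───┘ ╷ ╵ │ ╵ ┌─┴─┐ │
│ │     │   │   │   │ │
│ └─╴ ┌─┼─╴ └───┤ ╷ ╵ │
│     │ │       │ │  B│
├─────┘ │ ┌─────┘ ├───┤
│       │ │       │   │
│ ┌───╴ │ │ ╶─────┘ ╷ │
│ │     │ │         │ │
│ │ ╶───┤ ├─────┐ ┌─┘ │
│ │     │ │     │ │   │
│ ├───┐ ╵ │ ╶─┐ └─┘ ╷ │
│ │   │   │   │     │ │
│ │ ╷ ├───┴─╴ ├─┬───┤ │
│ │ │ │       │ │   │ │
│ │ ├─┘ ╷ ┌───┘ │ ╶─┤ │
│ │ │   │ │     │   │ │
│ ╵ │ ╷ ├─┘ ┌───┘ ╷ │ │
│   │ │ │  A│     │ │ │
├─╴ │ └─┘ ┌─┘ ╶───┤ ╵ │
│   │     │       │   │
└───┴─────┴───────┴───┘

Finding the shortest path from (10, 5) to (3, 10):
Path length: 38 steps
Directions: left → down → left → left → up → up → right → up → right → right → right → up → left → up → right → right → down → right → right → up → right → up → up → left → down → left → left → left → left → up → right → right → right → up → up → right → down → right

Solution:

┌───┬───────────┬─────┐
│   │           │     │
│ ╷ ╵ ┌───┬─┐ ┌─┘ ╷ ╶─┤
│ │   │   │ │ │   │   │
│ ├───┘ ╷ ╵ │ ╵ ┌─┴─┐ │
│ │     │   │   │x x│ │
│ └─╴ ┌─┼─╴ └───┤ ╷ ╵ │
│     │ │       │x│x B│
├─────┘ │ ┌─────┘ ├───┤
│       │ │x x x x│x x│
│ ┌───╴ │ │ ╶─────┘ ╷ │
│ │     │ │x x x x x│x│
│ │ ╶───┤ ├─────┐ ┌─┘ │
│ │     │ │x x x│ │x x│
│ ├───┐ ╵ │ ╶─┐ └─┘ ╷ │
│ │   │   │x x│x x x│ │
│ │ ╷ ├───┴─╴ ├─┬───┤ │
│ │ │ │x x x x│ │   │ │
│ │ ├─┘ ╷ ┌───┘ │ ╶─┤ │
│ │ │x x│ │     │   │ │
│ ╵ │ ╷ ├─┘ ┌───┘ ╷ │ │
│   │x│ │x A│     │ │ │
├─╴ │ └─┘ ┌─┘ ╶───┤ ╵ │
│   │x x x│       │   │
└───┴─────┴───────┴───┘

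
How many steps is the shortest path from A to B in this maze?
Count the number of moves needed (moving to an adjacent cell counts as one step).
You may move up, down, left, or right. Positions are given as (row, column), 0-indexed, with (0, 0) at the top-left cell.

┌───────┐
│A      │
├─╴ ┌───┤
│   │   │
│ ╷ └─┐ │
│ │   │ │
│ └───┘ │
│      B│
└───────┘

Using BFS to find shortest path:
Start: (0, 0), End: (3, 3)
Path found:
(0,0) → (0,1) → (1,1) → (1,0) → (2,0) → (3,0) → (3,1) → (3,2) → (3,3)
Number of steps: 8

Solution:

┌───────┐
│A ↓    │
├─╴ ┌───┤
│↓ ↲│   │
│ ╷ └─┐ │
│↓│   │ │
│ └───┘ │
│↳ → → B│
└───────┘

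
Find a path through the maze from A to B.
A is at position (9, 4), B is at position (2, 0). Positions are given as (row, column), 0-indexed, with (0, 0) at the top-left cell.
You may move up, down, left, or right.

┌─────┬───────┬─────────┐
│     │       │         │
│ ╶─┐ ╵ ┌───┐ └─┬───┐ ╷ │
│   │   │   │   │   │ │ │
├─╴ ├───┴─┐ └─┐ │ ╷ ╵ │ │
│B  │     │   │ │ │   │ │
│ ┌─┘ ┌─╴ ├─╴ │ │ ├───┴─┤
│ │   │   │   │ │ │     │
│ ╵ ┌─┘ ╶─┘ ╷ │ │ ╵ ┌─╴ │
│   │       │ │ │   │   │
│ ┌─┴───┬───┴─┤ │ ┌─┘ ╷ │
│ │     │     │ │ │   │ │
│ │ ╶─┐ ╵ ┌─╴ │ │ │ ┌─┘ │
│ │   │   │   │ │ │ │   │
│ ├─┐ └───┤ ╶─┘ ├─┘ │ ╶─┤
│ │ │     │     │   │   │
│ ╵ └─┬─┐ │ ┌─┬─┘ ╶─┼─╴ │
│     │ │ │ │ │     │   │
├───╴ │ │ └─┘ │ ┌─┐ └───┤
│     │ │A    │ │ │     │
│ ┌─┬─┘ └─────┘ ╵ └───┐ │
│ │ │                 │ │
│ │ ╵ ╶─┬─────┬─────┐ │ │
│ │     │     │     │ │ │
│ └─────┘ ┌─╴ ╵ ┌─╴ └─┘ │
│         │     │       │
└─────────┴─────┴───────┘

Finding the shortest path from (9, 4) to (2, 0):
Path length: 39 steps
Directions: up → up → left → left → up → left → up → right → right → down → right → up → right → right → down → left → down → right → right → up → up → up → up → up → up → left → up → left → left → left → down → left → up → left → left → down → right → down → left

Solution:

┌─────┬───────┬─────────┐
│↓ ← ↰│↓ ← ← ↰│         │
│ ╶─┐ ╵ ┌───┐ └─┬───┐ ╷ │
│↳ ↓│↑ ↲│   │↑ ↰│   │ │ │
├─╴ ├───┴─┐ └─┐ │ ╷ ╵ │ │
│B ↲│     │   │↑│ │   │ │
│ ┌─┘ ┌─╴ ├─╴ │ │ ├───┴─┤
│ │   │   │   │↑│ │     │
│ ╵ ┌─┘ ╶─┘ ╷ │ │ ╵ ┌─╴ │
│   │       │ │↑│   │   │
│ ┌─┴───┬───┴─┤ │ ┌─┘ ╷ │
│ │↱ → ↓│↱ → ↓│↑│ │   │ │
│ │ ╶─┐ ╵ ┌─╴ │ │ │ ┌─┘ │
│ │↑ ↰│↳ ↑│↓ ↲│↑│ │ │   │
│ ├─┐ └───┤ ╶─┘ ├─┘ │ ╶─┤
│ │ │↑ ← ↰│↳ → ↑│   │   │
│ ╵ └─┬─┐ │ ┌─┬─┘ ╶─┼─╴ │
│     │ │↑│ │ │     │   │
├───╴ │ │ └─┘ │ ┌─┐ └───┤
│     │ │A    │ │ │     │
│ ┌─┬─┘ └─────┘ ╵ └───┐ │
│ │ │                 │ │
│ │ ╵ ╶─┬─────┬─────┐ │ │
│ │     │     │     │ │ │
│ └─────┘ ┌─╴ ╵ ┌─╴ └─┘ │
│         │     │       │
└─────────┴─────┴───────┘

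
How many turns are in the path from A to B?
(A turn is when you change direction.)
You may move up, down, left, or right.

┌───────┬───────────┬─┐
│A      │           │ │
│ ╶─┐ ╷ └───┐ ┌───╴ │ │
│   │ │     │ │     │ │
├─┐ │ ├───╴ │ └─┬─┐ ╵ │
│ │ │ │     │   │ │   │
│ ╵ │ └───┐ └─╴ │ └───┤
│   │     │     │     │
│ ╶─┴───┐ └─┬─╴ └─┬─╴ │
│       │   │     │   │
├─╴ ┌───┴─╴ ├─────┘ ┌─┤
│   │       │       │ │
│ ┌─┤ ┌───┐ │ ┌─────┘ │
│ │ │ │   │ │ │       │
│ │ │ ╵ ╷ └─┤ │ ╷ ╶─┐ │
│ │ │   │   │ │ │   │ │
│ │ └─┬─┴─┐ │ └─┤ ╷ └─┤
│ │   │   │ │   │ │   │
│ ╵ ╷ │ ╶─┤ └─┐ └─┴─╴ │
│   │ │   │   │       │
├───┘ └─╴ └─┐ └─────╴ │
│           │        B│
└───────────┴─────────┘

Directions: right, right, down, down, down, right, right, down, right, down, left, left, left, down, down, right, up, right, down, right, down, down, right, down, right, right, right, right
Number of turns: 16

Solution:

┌───────┬───────────┬─┐
│A → ↓  │           │ │
│ ╶─┐ ╷ └───┐ ┌───╴ │ │
│   │↓│     │ │     │ │
├─┐ │ ├───╴ │ └─┬─┐ ╵ │
│ │ │↓│     │   │ │   │
│ ╵ │ └───┐ └─╴ │ └───┤
│   │↳ → ↓│     │     │
│ ╶─┴───┐ └─┬─╴ └─┬─╴ │
│       │↳ ↓│     │   │
├─╴ ┌───┴─╴ ├─────┘ ┌─┤
│   │↓ ← ← ↲│       │ │
│ ┌─┤ ┌───┐ │ ┌─────┘ │
│ │ │↓│↱ ↓│ │ │       │
│ │ │ ╵ ╷ └─┤ │ ╷ ╶─┐ │
│ │ │↳ ↑│↳ ↓│ │ │   │ │
│ │ └─┬─┴─┐ │ └─┤ ╷ └─┤
│ │   │   │↓│   │ │   │
│ ╵ ╷ │ ╶─┤ └─┐ └─┴─╴ │
│   │ │   │↳ ↓│       │
├───┘ └─╴ └─┐ └─────╴ │
│           │↳ → → → B│
└───────────┴─────────┘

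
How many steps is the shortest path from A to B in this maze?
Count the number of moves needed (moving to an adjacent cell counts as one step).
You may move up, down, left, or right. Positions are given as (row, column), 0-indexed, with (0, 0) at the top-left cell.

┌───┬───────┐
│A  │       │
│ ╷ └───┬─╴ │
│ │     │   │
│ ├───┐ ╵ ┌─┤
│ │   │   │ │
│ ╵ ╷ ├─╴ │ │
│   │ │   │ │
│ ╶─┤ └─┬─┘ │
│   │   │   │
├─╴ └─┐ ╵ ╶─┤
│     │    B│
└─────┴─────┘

Using BFS to find shortest path:
Start: (0, 0), End: (5, 5)
Path found:
(0,0) → (1,0) → (2,0) → (3,0) → (3,1) → (2,1) → (2,2) → (3,2) → (4,2) → (4,3) → (5,3) → (5,4) → (5,5)
Number of steps: 12

Solution:

┌───┬───────┐
│A  │       │
│ ╷ └───┬─╴ │
│↓│     │   │
│ ├───┐ ╵ ┌─┤
│↓│↱ ↓│   │ │
│ ╵ ╷ ├─╴ │ │
│↳ ↑│↓│   │ │
│ ╶─┤ └─┬─┘ │
│   │↳ ↓│   │
├─╴ └─┐ ╵ ╶─┤
│     │↳ → B│
└─────┴─────┘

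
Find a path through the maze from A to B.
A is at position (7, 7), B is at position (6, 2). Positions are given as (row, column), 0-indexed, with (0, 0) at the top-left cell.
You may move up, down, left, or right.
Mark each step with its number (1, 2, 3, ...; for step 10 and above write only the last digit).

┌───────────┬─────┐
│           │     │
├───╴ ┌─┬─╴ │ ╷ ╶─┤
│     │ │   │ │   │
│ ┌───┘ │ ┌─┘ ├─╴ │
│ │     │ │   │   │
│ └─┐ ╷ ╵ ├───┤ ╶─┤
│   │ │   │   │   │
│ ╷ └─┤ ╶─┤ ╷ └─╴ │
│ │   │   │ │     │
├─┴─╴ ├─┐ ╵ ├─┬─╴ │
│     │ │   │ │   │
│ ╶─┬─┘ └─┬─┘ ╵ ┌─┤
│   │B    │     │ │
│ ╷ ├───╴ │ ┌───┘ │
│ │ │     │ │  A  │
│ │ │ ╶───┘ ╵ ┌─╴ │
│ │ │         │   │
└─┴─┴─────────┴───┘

Finding the shortest path from (7, 7) to (6, 2):
Path length: 12 steps
Directions: left → down → left → left → left → left → up → right → right → up → left → left

Solution:

┌───────────┬─────┐
│           │     │
├───╴ ┌─┬─╴ │ ╷ ╶─┤
│     │ │   │ │   │
│ ┌───┘ │ ┌─┘ ├─╴ │
│ │     │ │   │   │
│ └─┐ ╷ ╵ ├───┤ ╶─┤
│   │ │   │   │   │
│ ╷ └─┤ ╶─┤ ╷ └─╴ │
│ │   │   │ │     │
├─┴─╴ ├─┐ ╵ ├─┬─╴ │
│     │ │   │ │   │
│ ╶─┬─┘ └─┬─┘ ╵ ┌─┤
│   │B 1 0│     │ │
│ ╷ ├───╴ │ ┌───┘ │
│ │ │7 8 9│ │1 A  │
│ │ │ ╶───┘ ╵ ┌─╴ │
│ │ │6 5 4 3 2│   │
└─┴─┴─────────┴───┘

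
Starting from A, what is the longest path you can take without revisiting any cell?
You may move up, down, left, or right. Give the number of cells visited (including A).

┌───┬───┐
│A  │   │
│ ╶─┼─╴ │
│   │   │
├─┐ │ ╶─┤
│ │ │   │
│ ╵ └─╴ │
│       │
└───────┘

Finding longest simple path using DFS:
Start: (0, 0)
Longest path visits 13 cells
Path: A → down → right → down → down → right → right → up → left → up → right → up → left

Solution:

┌───┬───┐
│A  │B ↰│
│ ╶─┼─╴ │
│↳ ↓│↱ ↑│
├─┐ │ ╶─┤
│ │↓│↑ ↰│
│ ╵ └─╴ │
│  ↳ → ↑│
└───────┘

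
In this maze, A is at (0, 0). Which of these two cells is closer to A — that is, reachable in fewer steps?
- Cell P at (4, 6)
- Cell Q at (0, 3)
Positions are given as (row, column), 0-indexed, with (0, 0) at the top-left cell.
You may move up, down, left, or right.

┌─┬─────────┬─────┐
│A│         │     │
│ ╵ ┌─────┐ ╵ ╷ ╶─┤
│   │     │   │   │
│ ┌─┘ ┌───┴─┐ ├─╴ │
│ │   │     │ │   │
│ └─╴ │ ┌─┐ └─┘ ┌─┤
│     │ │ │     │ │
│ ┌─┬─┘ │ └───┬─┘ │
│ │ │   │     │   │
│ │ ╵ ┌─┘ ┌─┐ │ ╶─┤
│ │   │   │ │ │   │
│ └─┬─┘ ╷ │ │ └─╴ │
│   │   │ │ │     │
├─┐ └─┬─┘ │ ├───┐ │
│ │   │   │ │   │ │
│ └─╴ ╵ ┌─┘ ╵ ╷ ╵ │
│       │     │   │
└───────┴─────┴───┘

Shortest path A → P at (4, 6): 18 steps
Shortest path A → Q at (0, 3): 5 steps

Q is closer (5 steps vs 18 steps).

Path to P:

┌─┬─────────┬─────┐
│A│         │     │
│ ╵ ┌─────┐ ╵ ╷ ╶─┤
│↓  │     │   │   │
│ ┌─┘ ┌───┴─┐ ├─╴ │
│↓│   │     │ │   │
│ └─╴ │ ┌─┐ └─┘ ┌─┤
│↓    │ │ │     │ │
│ ┌─┬─┘ │ └───┬─┘ │
│↓│ │   │↱ → P│   │
│ │ ╵ ┌─┘ ┌─┐ │ ╶─┤
│↓│   │  ↑│ │ │   │
│ └─┬─┘ ╷ │ │ └─╴ │
│↳ ↓│   │↑│ │     │
├─┐ └─┬─┘ │ ├───┐ │
│ │↳ ↓│↱ ↑│ │   │ │
│ └─╴ ╵ ┌─┘ ╵ ╷ ╵ │
│    ↳ ↑│     │   │
└───────┴─────┴───┘

Path to Q:

┌─┬─────────┬─────┐
│A│↱ → Q    │     │
│ ╵ ┌─────┐ ╵ ╷ ╶─┤
│↳ ↑│     │   │   │
│ ┌─┘ ┌───┴─┐ ├─╴ │
│ │   │     │ │   │
│ └─╴ │ ┌─┐ └─┘ ┌─┤
│     │ │ │     │ │
│ ┌─┬─┘ │ └───┬─┘ │
│ │ │   │     │   │
│ │ ╵ ┌─┘ ┌─┐ │ ╶─┤
│ │   │   │ │ │   │
│ └─┬─┘ ╷ │ │ └─╴ │
│   │   │ │ │     │
├─┐ └─┬─┘ │ ├───┐ │
│ │   │   │ │   │ │
│ └─╴ ╵ ┌─┘ ╵ ╷ ╵ │
│       │     │   │
└───────┴─────┴───┘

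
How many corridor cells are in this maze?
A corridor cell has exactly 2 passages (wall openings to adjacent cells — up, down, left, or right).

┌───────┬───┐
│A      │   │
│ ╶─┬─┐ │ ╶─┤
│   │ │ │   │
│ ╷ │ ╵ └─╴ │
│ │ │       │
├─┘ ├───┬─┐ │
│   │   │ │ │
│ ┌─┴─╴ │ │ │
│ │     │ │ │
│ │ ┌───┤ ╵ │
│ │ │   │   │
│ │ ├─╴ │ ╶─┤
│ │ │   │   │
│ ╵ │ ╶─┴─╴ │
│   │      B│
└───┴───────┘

Counting cells with exactly 2 passages:
Total corridor cells: 38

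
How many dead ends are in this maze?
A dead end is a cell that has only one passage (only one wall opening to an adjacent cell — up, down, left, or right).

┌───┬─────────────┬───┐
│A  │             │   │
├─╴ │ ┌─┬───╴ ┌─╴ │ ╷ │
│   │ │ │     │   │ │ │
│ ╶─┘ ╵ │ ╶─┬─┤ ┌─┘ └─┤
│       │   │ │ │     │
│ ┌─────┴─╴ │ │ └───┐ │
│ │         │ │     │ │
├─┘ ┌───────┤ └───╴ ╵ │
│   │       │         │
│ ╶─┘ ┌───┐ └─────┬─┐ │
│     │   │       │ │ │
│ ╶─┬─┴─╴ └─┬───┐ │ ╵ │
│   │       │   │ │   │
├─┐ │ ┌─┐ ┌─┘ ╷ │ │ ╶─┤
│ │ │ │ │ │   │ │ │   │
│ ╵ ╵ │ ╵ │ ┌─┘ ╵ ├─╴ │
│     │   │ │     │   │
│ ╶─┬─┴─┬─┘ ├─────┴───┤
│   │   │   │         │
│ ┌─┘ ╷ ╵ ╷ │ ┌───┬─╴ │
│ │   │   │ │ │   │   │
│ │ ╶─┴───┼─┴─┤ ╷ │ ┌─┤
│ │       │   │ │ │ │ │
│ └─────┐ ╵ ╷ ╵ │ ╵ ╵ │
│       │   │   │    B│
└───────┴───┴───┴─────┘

Checking each cell for number of passages:

Dead ends found at positions:
  (0, 0)
  (1, 3)
  (1, 10)
  (2, 6)
  (2, 8)
  (3, 0)
  (5, 3)
  (5, 9)
  (6, 5)
  (7, 0)
  (7, 3)
  (8, 6)
  (8, 9)
  (9, 1)
  (10, 5)
  (10, 6)
  (11, 10)
  (12, 3)
Total dead ends: 18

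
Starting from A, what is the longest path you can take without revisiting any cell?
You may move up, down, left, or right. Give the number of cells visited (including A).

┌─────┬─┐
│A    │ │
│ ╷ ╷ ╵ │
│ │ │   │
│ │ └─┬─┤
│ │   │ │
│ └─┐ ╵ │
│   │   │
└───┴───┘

Finding longest simple path using DFS:
Start: (0, 0)
Longest path visits 8 cells
Path: A → right → down → down → right → down → right → up

Solution:

┌─────┬─┐
│A ↓  │ │
│ ╷ ╷ ╵ │
│ │↓│   │
│ │ └─┬─┤
│ │↳ ↓│B│
│ └─┐ ╵ │
│   │↳ ↑│
└───┴───┘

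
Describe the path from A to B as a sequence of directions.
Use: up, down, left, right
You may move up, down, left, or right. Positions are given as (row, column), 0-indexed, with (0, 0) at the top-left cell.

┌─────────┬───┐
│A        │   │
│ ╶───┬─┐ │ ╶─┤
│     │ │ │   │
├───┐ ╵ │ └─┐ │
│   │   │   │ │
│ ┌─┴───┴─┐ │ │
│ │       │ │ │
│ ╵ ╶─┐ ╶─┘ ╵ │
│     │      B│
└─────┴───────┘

Finding the path and converting it to directions:
Path through cells: (0,0) → (0,1) → (0,2) → (0,3) → (0,4) → (1,4) → (2,4) → (2,5) → (3,5) → (4,5) → (4,6)
Directions: right, right, right, right, down, down, right, down, down, right

Solution:

┌─────────┬───┐
│A → → → ↓│   │
│ ╶───┬─┐ │ ╶─┤
│     │ │↓│   │
├───┐ ╵ │ └─┐ │
│   │   │↳ ↓│ │
│ ┌─┴───┴─┐ │ │
│ │       │↓│ │
│ ╵ ╶─┐ ╶─┘ ╵ │
│     │    ↳ B│
└─────┴───────┘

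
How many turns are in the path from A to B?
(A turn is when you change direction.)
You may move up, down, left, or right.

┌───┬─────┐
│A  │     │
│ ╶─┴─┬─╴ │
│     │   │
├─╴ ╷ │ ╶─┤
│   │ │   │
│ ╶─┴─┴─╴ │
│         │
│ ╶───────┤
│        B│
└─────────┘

Directions: down, right, down, left, down, down, right, right, right, right
Number of turns: 5

Solution:

┌───┬─────┐
│A  │     │
│ ╶─┴─┬─╴ │
│↳ ↓  │   │
├─╴ ╷ │ ╶─┤
│↓ ↲│ │   │
│ ╶─┴─┴─╴ │
│↓        │
│ ╶───────┤
│↳ → → → B│
└─────────┘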